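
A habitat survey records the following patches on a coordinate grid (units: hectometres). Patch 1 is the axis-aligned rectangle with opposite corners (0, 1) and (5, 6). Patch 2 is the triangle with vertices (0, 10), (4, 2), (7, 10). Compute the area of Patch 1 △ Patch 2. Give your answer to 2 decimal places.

|Patch 1| = 25, |Patch 2| = 28, |Patch 1∩Patch 2| = 6.6667.
|Patch 1 △ Patch 2| = |Patch 1| + |Patch 2| − 2·|Patch 1∩Patch 2| = 25 + 28 − 13.3333 = 39.67.

39.67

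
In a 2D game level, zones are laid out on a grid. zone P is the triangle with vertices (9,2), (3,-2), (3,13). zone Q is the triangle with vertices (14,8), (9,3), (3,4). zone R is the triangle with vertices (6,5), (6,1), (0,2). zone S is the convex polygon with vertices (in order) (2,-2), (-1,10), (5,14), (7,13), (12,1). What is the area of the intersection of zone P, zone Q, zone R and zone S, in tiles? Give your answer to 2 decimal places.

1.69

The intersection is the polygon with vertices (6,5), (6,3.5), (3.75,3.875).
By the shoelace formula its area is 1.69.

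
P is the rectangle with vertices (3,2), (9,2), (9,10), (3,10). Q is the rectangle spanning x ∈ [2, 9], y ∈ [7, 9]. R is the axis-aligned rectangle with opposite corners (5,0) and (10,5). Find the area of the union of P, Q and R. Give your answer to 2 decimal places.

63.00

By inclusion–exclusion:
Individual areas: |P| = 48, |Q| = 14, |R| = 25.
|P∩Q|: x∈[3,9], y∈[7,9] → 6·2 = 12.
|P∩R|: x∈[5,9], y∈[2,5] → 4·3 = 12.
|Q∩R| = 0 (no overlap).
|P∩Q∩R| = 0.
|P ∪ Q ∪ R| = 87 − 24 + 0 = 63.00.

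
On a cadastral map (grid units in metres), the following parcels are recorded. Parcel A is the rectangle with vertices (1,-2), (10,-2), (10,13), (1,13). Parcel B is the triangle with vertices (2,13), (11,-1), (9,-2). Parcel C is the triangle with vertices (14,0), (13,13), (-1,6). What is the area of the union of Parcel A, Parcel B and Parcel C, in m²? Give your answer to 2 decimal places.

177.88

By inclusion–exclusion:
Individual areas: |Parcel A| = 135, |Parcel B| = 18.5, |Parcel C| = 94.5.
|Parcel A∩Parcel B| = 17.4722.
|Parcel A∩Parcel C| = 52.65.
|Parcel B∩Parcel C| = 8.1689.
|Parcel A∩Parcel B∩Parcel C| = 8.1689.
|Parcel A ∪ Parcel B ∪ Parcel C| = 248 − 78.2912 + 8.1689 = 177.88.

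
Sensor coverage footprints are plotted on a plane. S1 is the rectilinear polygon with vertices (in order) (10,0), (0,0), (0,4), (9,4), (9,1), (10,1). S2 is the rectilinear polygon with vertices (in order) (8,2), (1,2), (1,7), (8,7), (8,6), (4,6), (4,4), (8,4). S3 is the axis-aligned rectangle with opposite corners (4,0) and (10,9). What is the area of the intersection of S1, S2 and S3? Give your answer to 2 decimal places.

The intersection is the polygon with vertices (8,4), (8,2), (4,2), (4,4).
By the shoelace formula its area is 8.00.

8.00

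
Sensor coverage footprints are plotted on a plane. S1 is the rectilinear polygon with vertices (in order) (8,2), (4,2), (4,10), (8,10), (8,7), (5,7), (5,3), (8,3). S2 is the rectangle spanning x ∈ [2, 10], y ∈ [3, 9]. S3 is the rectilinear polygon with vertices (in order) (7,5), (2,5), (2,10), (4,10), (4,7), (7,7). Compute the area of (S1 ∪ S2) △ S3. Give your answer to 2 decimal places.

|S1 ∪ S2| = 56.
|(S1 ∪ S2) ∩ S3| = 14.
|(S1 ∪ S2) △ S3| = 56 + 16 − 28 = 44.00.

44.00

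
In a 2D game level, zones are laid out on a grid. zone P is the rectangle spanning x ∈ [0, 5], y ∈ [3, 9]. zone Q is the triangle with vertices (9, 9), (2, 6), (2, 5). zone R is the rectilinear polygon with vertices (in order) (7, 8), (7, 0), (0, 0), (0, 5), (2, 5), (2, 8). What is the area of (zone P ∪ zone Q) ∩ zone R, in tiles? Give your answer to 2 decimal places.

|zone P ∪ zone Q| = 31.1429.
|(zone P ∪ zone Q) ∩ zone R| = 19.83.

19.83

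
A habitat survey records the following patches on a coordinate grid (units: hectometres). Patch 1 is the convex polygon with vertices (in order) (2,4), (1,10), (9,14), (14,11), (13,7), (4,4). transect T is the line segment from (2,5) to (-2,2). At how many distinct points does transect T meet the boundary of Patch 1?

The segment meets the boundary at (1.852,4.889).

1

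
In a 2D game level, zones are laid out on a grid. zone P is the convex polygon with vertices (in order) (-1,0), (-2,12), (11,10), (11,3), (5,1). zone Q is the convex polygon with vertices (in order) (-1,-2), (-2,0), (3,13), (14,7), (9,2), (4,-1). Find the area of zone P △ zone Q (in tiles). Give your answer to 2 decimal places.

52.68

|zone P| = 122, |zone Q| = 126, |zone P∩zone Q| = 97.6621.
|zone P △ zone Q| = |zone P| + |zone Q| − 2·|zone P∩zone Q| = 122 + 126 − 195.3241 = 52.68.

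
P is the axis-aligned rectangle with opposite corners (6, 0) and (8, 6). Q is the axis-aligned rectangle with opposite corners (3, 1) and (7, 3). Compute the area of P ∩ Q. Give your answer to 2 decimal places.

2.00

|P∩Q|: x∈[6,7], y∈[1,3] → 1·2 = 2.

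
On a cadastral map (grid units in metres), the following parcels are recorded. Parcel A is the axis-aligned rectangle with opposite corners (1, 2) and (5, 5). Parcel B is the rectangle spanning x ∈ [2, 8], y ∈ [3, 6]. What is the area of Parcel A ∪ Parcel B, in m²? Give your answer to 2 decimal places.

24.00

By inclusion–exclusion:
Individual areas: |Parcel A| = 12, |Parcel B| = 18.
|Parcel A∩Parcel B|: x∈[2,5], y∈[3,5] → 3·2 = 6.
|Parcel A ∪ Parcel B| = 30 − 6 = 24.00.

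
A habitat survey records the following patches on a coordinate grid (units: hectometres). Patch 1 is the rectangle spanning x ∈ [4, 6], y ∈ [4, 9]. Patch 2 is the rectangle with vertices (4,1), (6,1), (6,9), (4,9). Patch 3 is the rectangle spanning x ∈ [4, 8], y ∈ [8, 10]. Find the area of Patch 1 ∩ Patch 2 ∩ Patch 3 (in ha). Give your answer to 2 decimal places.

2.00

The intersection is the polygon with vertices (4,9), (6,9), (6,8), (4,8).
By the shoelace formula its area is 2.00.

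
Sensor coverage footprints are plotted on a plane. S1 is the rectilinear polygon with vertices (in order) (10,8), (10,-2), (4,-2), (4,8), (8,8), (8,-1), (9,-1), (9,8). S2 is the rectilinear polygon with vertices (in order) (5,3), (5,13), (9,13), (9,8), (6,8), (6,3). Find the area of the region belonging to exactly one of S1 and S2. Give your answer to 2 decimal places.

66.00

|S1| = 51, |S2| = 25, |S1∩S2| = 5.
|S1 △ S2| = |S1| + |S2| − 2·|S1∩S2| = 51 + 25 − 10 = 66.00.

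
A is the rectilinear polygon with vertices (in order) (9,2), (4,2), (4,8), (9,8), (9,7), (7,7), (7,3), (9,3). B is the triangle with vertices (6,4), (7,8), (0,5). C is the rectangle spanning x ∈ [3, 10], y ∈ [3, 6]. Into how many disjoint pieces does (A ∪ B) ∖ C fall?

2

(A ∪ B) ∖ C splits into 2 disjoint pieces (area 5, area 11.1786).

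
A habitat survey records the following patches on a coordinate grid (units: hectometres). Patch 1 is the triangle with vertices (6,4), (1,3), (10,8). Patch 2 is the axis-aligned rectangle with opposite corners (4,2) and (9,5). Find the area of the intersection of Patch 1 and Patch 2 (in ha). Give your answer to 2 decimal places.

The intersection is the polygon with vertices (4,3.6), (4,4.667), (4.6,5), (7,5), (6,4).
By the shoelace formula its area is 2.80.

2.80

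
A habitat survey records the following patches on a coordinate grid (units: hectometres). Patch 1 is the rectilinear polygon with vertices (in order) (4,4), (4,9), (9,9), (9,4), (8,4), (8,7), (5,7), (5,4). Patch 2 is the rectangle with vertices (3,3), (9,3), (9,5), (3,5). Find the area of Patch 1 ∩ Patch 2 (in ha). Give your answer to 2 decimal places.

2.00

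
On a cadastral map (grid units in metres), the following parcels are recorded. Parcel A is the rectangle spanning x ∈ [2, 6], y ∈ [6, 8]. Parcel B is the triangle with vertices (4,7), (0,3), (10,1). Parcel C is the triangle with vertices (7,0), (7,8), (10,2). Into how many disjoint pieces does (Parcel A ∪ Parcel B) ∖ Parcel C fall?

2

(Parcel A ∪ Parcel B) ∖ Parcel C splits into 2 disjoint pieces (area 27.4, area 0.2769).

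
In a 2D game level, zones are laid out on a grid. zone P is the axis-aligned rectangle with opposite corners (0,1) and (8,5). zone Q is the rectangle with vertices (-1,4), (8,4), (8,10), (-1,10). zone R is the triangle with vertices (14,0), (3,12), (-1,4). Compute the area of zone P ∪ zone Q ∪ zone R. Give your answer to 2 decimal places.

By inclusion–exclusion:
Individual areas: |zone P| = 32, |zone Q| = 54, |zone R| = 68.
|zone P∩zone Q|: x∈[0,8], y∈[4,5] → 8·1 = 8.
|zone P∩zone R| = 18.6667.
|zone Q∩zone R| = 39.5303.
|zone P∩zone Q∩zone R| = 8.
|zone P ∪ zone Q ∪ zone R| = 154 − 66.197 + 8 = 95.80.

95.80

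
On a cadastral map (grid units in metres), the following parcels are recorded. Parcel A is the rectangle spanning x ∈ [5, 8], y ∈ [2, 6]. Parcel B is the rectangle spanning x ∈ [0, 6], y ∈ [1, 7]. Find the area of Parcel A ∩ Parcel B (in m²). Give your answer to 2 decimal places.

4.00

|Parcel A∩Parcel B|: x∈[5,6], y∈[2,6] → 1·4 = 4.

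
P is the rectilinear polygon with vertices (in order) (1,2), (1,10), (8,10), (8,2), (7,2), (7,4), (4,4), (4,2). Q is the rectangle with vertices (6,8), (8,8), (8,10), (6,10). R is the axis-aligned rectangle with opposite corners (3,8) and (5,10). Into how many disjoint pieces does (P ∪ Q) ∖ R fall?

1

(P ∪ Q) ∖ R is a single connected region.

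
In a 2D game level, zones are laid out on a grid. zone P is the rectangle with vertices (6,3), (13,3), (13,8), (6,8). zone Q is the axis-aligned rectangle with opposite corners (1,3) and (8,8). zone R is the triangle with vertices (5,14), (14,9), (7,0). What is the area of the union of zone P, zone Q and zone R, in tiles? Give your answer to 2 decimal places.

92.71

By inclusion–exclusion:
Individual areas: |zone P| = 35, |zone Q| = 35, |zone R| = 58.
|zone P∩zone Q|: x∈[6,8], y∈[3,8] → 2·5 = 10.
|zone P∩zone R| = 25.2143.
|zone Q∩zone R| = 8.9286.
|zone P∩zone Q∩zone R| = 8.8571.
|zone P ∪ zone Q ∪ zone R| = 128 − 44.1429 + 8.8571 = 92.71.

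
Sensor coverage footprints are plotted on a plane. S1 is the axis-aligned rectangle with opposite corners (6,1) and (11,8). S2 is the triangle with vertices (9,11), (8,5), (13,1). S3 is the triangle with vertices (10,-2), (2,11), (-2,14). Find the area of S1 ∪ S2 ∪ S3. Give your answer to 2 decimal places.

53.22

By inclusion–exclusion:
Individual areas: |S1| = 35, |S2| = 17, |S3| = 14.
|S1∩S2| = 11.05.
|S1∩S3| = 1.7276.
|S2∩S3| = 0.
|S1∩S2∩S3| = 0.
|S1 ∪ S2 ∪ S3| = 66 − 12.7776 + 0 = 53.22.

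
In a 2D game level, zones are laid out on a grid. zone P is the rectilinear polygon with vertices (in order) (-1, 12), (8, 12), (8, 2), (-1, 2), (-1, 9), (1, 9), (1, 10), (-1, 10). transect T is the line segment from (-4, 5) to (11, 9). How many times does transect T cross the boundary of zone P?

2

The segment meets the boundary at (8,8.2), (-1,5.8).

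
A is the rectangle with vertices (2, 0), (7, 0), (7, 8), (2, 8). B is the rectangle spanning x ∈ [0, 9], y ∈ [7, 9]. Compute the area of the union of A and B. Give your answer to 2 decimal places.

53.00

By inclusion–exclusion:
Individual areas: |A| = 40, |B| = 18.
|A∩B|: x∈[2,7], y∈[7,8] → 5·1 = 5.
|A ∪ B| = 58 − 5 = 53.00.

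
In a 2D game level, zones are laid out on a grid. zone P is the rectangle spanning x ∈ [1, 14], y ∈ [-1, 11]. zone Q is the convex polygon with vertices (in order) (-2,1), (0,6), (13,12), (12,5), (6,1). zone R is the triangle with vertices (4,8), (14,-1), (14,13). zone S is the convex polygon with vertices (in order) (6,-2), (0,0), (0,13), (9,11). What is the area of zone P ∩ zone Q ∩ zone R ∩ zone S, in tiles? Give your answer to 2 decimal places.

The intersection is the polygon with vertices (4.113,7.898), (8.781,10.053), (7.567,4.79).
By the shoelace formula its area is 10.98.

10.98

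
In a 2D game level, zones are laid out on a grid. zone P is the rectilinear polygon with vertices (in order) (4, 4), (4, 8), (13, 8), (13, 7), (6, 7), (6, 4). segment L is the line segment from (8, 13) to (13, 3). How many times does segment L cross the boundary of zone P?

The segment meets the boundary at (11,7), (10.5,8).

2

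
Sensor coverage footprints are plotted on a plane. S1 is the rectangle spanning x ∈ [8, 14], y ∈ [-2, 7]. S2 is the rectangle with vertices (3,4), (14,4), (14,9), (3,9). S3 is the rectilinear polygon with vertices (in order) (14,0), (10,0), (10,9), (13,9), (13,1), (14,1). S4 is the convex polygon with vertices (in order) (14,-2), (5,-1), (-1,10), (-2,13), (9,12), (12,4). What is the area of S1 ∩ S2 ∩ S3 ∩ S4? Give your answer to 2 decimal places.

4.31

The intersection is the polygon with vertices (10,7), (10.875,7), (12,4), (10,4).
By the shoelace formula its area is 4.31.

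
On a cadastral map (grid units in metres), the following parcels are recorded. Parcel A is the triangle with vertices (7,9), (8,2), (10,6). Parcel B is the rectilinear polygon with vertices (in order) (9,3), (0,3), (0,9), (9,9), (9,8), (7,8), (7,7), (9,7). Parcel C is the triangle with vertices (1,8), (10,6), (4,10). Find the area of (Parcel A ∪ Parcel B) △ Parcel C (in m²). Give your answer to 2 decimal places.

46.52

|Parcel A ∪ Parcel B| = 55.1071.
|(Parcel A ∪ Parcel B) ∩ Parcel C| = 10.2932.
|(Parcel A ∪ Parcel B) △ Parcel C| = 55.1071 + 12 − 20.5865 = 46.52.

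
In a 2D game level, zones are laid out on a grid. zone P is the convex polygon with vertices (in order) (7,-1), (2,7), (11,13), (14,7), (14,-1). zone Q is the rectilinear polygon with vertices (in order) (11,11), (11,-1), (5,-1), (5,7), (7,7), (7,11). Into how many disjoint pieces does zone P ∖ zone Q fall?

2

zone P ∖ zone Q splits into 2 disjoint pieces (area 15.5333, area 36).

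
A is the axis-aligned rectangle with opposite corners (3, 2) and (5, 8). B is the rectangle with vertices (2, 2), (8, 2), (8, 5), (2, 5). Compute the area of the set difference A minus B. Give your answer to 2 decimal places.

|A∩B|: x∈[3,5], y∈[2,5] → 2·3 = 6.
|A| = 12.
|A ∖ B| = |A| − |A∩B| = 12 − 6 = 6.00.

6.00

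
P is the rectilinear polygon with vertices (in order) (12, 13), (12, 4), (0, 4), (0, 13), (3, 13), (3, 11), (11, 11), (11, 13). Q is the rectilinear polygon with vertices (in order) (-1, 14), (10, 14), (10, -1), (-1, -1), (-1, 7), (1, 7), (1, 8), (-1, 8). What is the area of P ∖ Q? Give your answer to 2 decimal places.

17.00

|P| = 92, |P∩Q| = 75.
|P ∖ Q| = |P| − |P∩Q| = 92 − 75 = 17.00.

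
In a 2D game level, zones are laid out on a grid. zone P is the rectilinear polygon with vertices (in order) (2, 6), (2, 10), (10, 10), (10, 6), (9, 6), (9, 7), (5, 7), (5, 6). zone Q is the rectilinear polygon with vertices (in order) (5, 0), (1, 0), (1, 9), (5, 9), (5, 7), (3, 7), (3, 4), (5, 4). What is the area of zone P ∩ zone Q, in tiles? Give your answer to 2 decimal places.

7.00

The intersection is the polygon with vertices (2,9), (5,9), (5,7), (3,7), (3,6), (2,6).
By the shoelace formula its area is 7.00.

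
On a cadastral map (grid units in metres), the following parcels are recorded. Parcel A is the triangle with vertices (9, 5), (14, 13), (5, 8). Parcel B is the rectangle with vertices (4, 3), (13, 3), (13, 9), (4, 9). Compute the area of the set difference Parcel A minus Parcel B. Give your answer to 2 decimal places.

|Parcel A| = 23.5, |Parcel A∩Parcel B| = 14.1.
|Parcel A ∖ Parcel B| = |Parcel A| − |Parcel A∩Parcel B| = 23.5 − 14.1 = 9.40.

9.40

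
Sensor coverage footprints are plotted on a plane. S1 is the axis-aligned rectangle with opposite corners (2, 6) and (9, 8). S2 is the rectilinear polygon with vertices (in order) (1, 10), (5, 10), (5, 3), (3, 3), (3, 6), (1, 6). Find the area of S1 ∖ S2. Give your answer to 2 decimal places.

8.00

|S1| = 14, |S1∩S2| = 6.
|S1 ∖ S2| = |S1| − |S1∩S2| = 14 − 6 = 8.00.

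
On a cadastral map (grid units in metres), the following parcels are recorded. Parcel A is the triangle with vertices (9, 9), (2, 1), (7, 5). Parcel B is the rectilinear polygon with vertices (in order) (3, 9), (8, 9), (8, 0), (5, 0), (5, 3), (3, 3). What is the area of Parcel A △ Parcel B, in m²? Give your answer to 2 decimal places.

|Parcel A| = 6, |Parcel B| = 39, |Parcel A∩Parcel B| = 4.8214.
|Parcel A △ Parcel B| = |Parcel A| + |Parcel B| − 2·|Parcel A∩Parcel B| = 6 + 39 − 9.6429 = 35.36.

35.36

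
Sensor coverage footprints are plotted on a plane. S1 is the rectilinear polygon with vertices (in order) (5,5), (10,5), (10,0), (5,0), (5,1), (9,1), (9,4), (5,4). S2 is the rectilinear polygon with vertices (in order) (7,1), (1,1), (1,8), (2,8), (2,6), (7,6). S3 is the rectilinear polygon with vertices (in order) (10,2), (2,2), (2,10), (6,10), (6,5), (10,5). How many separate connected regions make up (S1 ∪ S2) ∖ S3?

(S1 ∪ S2) ∖ S3 splits into 2 disjoint pieces (area 18, area 1).

2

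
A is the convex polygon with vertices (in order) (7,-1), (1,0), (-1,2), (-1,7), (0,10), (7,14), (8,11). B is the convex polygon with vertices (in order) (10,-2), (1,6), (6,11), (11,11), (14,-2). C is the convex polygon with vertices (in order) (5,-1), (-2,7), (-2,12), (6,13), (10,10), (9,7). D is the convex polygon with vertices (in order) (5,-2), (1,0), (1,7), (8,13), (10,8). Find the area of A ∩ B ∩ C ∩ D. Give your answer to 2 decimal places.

The intersection is the polygon with vertices (6,11), (8,11), (7.4,3.8), (6.192,1.385), (1,6).
By the shoelace formula its area is 37.76.

37.76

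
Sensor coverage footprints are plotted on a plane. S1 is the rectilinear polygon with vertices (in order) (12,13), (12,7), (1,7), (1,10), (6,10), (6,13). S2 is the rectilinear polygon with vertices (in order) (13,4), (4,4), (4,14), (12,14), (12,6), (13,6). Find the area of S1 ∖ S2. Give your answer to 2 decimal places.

9.00

|S1| = 51, |S1∩S2| = 42.
|S1 ∖ S2| = |S1| − |S1∩S2| = 51 − 42 = 9.00.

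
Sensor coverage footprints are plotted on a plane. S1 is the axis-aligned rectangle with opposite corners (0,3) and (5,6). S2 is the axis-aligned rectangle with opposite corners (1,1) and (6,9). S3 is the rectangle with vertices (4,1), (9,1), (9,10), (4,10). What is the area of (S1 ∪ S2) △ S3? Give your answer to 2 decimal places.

|S1 ∪ S2| = 43.
|(S1 ∪ S2) ∩ S3| = 16.
|(S1 ∪ S2) △ S3| = 43 + 45 − 32 = 56.00.

56.00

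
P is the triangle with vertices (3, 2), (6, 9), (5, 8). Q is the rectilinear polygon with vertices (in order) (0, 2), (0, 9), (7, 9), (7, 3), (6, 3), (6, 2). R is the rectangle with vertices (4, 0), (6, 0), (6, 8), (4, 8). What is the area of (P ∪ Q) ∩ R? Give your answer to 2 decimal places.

The region (P ∪ Q) ∩ R is the polygon with vertices (6,2), (4,2), (4,8), (6,8), (6,3).
By the shoelace formula its area is 12.00.

12.00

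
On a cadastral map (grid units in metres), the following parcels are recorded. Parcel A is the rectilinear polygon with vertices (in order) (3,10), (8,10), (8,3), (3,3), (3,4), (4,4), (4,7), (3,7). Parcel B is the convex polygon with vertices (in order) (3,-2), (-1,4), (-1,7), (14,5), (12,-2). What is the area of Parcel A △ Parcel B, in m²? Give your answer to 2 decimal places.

106.47

|Parcel A| = 32, |Parcel B| = 101, |Parcel A∩Parcel B| = 13.2667.
|Parcel A △ Parcel B| = |Parcel A| + |Parcel B| − 2·|Parcel A∩Parcel B| = 32 + 101 − 26.5333 = 106.47.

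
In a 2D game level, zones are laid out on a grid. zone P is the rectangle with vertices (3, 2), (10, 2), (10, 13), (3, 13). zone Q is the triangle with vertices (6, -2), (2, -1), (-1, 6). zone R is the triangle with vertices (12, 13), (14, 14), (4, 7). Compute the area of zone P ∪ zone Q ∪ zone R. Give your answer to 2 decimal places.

90.60

By inclusion–exclusion:
Individual areas: |zone P| = 77, |zone Q| = 12.5, |zone R| = 2.
|zone P∩zone Q| = 0.
|zone P∩zone R| = 0.9.
|zone Q∩zone R| = 0.
|zone P∩zone Q∩zone R| = 0.
|zone P ∪ zone Q ∪ zone R| = 91.5 − 0.9 + 0 = 90.60.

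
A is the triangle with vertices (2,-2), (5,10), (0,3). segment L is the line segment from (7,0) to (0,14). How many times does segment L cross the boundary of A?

The segment meets the boundary at (3.235,7.529), (4,6).

2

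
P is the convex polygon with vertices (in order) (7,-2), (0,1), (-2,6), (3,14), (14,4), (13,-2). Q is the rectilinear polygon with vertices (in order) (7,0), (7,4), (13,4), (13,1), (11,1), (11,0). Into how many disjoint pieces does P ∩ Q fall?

1

P ∩ Q is a single connected region.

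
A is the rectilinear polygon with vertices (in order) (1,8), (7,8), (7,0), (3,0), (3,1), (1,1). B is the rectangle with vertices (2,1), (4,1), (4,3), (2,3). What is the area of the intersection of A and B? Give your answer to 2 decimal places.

The intersection is the polygon with vertices (2,1), (2,3), (4,3), (4,1), (3,1).
By the shoelace formula its area is 4.00.

4.00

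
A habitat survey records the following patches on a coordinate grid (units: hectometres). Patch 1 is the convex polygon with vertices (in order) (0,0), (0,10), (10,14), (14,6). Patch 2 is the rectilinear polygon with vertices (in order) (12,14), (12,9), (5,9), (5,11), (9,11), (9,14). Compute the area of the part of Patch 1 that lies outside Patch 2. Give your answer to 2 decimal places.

|Patch 1| = 118, |Patch 1∩Patch 2| = 18.8.
|Patch 1 ∖ Patch 2| = |Patch 1| − |Patch 1∩Patch 2| = 118 − 18.8 = 99.20.

99.20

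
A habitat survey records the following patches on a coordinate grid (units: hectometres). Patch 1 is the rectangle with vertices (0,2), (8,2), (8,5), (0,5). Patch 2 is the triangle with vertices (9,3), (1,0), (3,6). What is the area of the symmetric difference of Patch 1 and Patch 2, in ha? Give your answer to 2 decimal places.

15.54

|Patch 1| = 24, |Patch 2| = 21, |Patch 1∩Patch 2| = 14.7292.
|Patch 1 △ Patch 2| = |Patch 1| + |Patch 2| − 2·|Patch 1∩Patch 2| = 24 + 21 − 29.4583 = 15.54.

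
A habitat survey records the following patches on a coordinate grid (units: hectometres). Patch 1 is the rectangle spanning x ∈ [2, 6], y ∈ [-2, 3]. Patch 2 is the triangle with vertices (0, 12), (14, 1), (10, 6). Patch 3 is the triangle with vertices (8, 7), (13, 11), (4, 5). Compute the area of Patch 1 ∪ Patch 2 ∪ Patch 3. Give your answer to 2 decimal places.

35.40

By inclusion–exclusion:
Individual areas: |Patch 1| = 20, |Patch 2| = 13, |Patch 3| = 3.
|Patch 1∩Patch 2| = 0.
|Patch 1∩Patch 3| = 0.
|Patch 2∩Patch 3| = 0.5977.
|Patch 1∩Patch 2∩Patch 3| = 0.
|Patch 1 ∪ Patch 2 ∪ Patch 3| = 36 − 0.5977 + 0 = 35.40.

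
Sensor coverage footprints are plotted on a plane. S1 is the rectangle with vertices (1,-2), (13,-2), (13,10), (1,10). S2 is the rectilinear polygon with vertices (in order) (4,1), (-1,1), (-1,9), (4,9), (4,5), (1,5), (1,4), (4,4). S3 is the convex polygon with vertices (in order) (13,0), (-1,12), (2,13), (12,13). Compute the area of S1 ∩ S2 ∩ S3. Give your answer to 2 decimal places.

0.96

The intersection is the polygon with vertices (4,7.714), (2.5,9), (4,9).
By the shoelace formula its area is 0.96.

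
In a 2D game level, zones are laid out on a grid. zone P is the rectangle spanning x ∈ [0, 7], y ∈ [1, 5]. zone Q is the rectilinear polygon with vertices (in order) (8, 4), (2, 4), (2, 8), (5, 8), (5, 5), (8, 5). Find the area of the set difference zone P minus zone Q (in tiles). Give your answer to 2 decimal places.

23.00

|zone P| = 28, |zone P∩zone Q| = 5.
|zone P ∖ zone Q| = |zone P| − |zone P∩zone Q| = 28 − 5 = 23.00.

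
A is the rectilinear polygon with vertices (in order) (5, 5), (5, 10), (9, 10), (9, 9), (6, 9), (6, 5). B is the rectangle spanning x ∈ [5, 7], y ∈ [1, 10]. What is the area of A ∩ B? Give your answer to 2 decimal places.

The intersection is the polygon with vertices (5,10), (7,10), (7,9), (6,9), (6,5), (5,5).
By the shoelace formula its area is 6.00.

6.00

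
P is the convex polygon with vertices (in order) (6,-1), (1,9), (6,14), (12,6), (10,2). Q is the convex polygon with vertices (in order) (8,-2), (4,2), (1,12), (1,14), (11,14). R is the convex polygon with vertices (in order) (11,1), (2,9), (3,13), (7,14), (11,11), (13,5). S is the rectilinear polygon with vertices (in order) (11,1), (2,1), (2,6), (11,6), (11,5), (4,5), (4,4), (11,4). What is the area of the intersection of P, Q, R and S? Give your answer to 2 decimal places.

4.33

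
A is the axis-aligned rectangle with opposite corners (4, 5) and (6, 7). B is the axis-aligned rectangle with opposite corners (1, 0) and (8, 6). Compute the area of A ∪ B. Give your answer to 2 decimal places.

44.00

By inclusion–exclusion:
Individual areas: |A| = 4, |B| = 42.
|A∩B|: x∈[4,6], y∈[5,6] → 2·1 = 2.
|A ∪ B| = 46 − 2 = 44.00.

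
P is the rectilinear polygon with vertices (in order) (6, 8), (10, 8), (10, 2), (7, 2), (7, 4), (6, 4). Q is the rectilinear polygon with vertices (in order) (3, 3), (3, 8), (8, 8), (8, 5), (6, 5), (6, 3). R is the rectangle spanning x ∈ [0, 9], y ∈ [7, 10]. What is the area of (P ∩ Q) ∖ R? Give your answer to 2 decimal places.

4.00

|P ∩ Q| = 6.
|(P ∩ Q) ∩ R| = 2.
|(P ∩ Q) ∖ R| = 6 − 2 = 4.00.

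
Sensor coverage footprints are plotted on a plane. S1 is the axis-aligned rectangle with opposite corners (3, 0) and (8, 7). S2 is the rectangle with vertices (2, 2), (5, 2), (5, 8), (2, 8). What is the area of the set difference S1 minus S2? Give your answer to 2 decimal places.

|S1∩S2|: x∈[3,5], y∈[2,7] → 2·5 = 10.
|S1| = 35.
|S1 ∖ S2| = |S1| − |S1∩S2| = 35 − 10 = 25.00.

25.00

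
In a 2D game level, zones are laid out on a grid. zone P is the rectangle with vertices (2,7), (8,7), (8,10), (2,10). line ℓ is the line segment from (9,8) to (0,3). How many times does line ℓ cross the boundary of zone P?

The segment meets the boundary at (7.2,7), (8,7.444).

2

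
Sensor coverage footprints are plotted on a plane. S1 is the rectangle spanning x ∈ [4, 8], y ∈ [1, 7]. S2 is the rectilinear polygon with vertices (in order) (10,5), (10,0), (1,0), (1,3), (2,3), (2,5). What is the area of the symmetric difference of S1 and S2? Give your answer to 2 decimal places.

35.00

|S1| = 24, |S2| = 43, |S1∩S2| = 16.
|S1 △ S2| = |S1| + |S2| − 2·|S1∩S2| = 24 + 43 − 32 = 35.00.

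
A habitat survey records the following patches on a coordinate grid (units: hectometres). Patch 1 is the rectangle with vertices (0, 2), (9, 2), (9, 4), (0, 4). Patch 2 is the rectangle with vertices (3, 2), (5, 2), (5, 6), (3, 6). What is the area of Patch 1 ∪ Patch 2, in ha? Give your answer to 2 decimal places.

By inclusion–exclusion:
Individual areas: |Patch 1| = 18, |Patch 2| = 8.
|Patch 1∩Patch 2|: x∈[3,5], y∈[2,4] → 2·2 = 4.
|Patch 1 ∪ Patch 2| = 26 − 4 = 22.00.

22.00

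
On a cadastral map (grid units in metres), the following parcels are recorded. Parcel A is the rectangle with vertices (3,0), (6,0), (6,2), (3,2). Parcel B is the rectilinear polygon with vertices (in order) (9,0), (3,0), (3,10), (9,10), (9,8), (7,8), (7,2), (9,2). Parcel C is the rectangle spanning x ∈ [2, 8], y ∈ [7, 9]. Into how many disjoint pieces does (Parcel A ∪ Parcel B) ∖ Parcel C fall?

2

(Parcel A ∪ Parcel B) ∖ Parcel C splits into 2 disjoint pieces (area 32, area 7).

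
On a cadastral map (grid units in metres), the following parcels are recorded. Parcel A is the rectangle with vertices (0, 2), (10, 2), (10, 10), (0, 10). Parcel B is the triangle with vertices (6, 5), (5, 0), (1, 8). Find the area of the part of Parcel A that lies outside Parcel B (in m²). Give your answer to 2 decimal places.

67.40

|Parcel A| = 80, |Parcel A∩Parcel B| = 12.6.
|Parcel A ∖ Parcel B| = |Parcel A| − |Parcel A∩Parcel B| = 80 − 12.6 = 67.40.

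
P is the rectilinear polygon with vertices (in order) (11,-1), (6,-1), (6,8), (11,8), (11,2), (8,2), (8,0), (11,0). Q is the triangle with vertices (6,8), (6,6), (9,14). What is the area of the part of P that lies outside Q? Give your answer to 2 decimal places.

|P| = 39, |P∩Q| = 0.75.
|P ∖ Q| = |P| − |P∩Q| = 39 − 0.75 = 38.25.

38.25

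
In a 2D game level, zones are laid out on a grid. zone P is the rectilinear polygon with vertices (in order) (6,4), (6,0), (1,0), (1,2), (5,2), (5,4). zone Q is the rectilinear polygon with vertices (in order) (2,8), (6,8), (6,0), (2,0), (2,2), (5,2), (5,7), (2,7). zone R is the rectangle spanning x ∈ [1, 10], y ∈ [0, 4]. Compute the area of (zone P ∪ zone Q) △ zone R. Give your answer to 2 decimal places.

|zone P ∪ zone Q| = 19.
|(zone P ∪ zone Q) ∩ zone R| = 12.
|(zone P ∪ zone Q) △ zone R| = 19 + 36 − 24 = 31.00.

31.00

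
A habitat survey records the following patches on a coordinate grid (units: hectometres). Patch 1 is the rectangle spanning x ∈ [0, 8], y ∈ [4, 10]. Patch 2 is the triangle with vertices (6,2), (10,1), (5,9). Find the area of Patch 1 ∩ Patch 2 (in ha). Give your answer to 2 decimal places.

The intersection is the polygon with vertices (8,4), (5.714,4), (5,9), (8,4.2).
By the shoelace formula its area is 6.01.

6.01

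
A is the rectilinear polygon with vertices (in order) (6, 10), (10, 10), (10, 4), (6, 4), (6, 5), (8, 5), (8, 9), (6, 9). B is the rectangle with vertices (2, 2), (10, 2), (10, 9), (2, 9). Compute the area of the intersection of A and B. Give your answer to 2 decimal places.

12.00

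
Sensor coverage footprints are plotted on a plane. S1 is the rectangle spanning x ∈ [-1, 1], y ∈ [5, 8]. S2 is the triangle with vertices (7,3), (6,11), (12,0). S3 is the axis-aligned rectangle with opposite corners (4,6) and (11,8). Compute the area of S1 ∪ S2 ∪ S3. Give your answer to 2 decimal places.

35.14

By inclusion–exclusion:
Individual areas: |S1| = 6, |S2| = 18.5, |S3| = 14.
|S1∩S2| = 0.
|S1∩S3| = 0 (no overlap).
|S2∩S3| = 3.3636.
|S1∩S2∩S3| = 0.
|S1 ∪ S2 ∪ S3| = 38.5 − 3.3636 + 0 = 35.14.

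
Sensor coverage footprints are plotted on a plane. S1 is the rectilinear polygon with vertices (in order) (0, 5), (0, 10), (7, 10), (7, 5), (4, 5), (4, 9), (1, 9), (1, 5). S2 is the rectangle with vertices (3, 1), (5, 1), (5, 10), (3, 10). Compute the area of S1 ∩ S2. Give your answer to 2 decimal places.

6.00

The intersection is the polygon with vertices (5,10), (5,5), (4,5), (4,9), (3,9), (3,10).
By the shoelace formula its area is 6.00.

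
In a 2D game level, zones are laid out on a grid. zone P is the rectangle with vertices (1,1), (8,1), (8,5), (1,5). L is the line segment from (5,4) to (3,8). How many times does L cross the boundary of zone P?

1

The segment meets the boundary at (4.5,5).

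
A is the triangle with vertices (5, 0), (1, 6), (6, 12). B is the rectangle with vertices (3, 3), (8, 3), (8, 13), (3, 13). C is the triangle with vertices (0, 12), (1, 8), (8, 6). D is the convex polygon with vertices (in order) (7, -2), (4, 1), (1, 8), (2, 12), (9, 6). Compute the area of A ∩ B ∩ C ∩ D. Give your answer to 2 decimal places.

The intersection is the polygon with vertices (3,7.429), (3,8.4), (3.692,9.231), (5.647,7.765), (5.558,6.698).
By the shoelace formula its area is 4.00.

4.00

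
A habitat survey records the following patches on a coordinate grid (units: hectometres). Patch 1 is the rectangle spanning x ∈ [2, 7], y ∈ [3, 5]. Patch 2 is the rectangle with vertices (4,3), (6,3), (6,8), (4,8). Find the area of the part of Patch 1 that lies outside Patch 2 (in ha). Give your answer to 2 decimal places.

6.00

|Patch 1∩Patch 2|: x∈[4,6], y∈[3,5] → 2·2 = 4.
|Patch 1| = 10.
|Patch 1 ∖ Patch 2| = |Patch 1| − |Patch 1∩Patch 2| = 10 − 4 = 6.00.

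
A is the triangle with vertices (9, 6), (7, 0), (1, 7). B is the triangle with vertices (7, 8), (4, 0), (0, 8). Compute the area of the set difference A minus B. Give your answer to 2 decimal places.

|A| = 25, |A∩B| = 10.9507.
|A ∖ B| = |A| − |A∩B| = 25 − 10.9507 = 14.05.

14.05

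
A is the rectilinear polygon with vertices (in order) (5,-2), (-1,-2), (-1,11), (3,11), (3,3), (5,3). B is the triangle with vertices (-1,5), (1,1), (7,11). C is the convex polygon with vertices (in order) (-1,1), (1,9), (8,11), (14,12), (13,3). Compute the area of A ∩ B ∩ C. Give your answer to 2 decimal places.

The intersection is the polygon with vertices (1.188,1.312), (0.867,1.267), (-0.333,3.667), (0.231,5.923), (3,8), (3,4.333).
By the shoelace formula its area is 13.49.

13.49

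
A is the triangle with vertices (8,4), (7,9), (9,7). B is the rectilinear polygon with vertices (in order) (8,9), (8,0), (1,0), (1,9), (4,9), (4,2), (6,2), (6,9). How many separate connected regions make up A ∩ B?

A ∩ B is a single connected region.

1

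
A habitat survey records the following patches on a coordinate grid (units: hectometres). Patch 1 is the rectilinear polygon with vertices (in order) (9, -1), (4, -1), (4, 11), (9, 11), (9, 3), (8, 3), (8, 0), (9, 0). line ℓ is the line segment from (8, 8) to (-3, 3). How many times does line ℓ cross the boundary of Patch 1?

The segment meets the boundary at (4,6.182).

1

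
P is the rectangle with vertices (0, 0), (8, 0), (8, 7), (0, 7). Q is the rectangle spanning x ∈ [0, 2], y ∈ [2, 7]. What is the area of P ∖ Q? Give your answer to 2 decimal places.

46.00

|P∩Q|: x∈[0,2], y∈[2,7] → 2·5 = 10.
|P| = 56.
|P ∖ Q| = |P| − |P∩Q| = 56 − 10 = 46.00.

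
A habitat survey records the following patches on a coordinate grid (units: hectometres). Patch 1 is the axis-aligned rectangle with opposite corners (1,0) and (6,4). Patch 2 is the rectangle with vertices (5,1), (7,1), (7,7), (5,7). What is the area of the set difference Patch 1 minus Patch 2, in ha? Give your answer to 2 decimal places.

|Patch 1∩Patch 2|: x∈[5,6], y∈[1,4] → 1·3 = 3.
|Patch 1| = 20.
|Patch 1 ∖ Patch 2| = |Patch 1| − |Patch 1∩Patch 2| = 20 − 3 = 17.00.

17.00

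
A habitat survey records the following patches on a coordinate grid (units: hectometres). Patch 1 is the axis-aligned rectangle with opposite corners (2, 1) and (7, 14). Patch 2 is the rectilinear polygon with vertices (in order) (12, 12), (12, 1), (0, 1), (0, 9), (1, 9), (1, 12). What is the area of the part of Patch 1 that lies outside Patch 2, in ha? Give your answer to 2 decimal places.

10.00

|Patch 1| = 65, |Patch 1∩Patch 2| = 55.
|Patch 1 ∖ Patch 2| = |Patch 1| − |Patch 1∩Patch 2| = 65 − 55 = 10.00.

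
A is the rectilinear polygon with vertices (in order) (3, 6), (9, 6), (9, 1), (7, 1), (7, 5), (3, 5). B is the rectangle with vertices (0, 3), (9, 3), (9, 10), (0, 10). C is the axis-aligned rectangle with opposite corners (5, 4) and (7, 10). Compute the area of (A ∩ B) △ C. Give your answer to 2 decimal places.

|A ∩ B| = 10.
|(A ∩ B) ∩ C| = 2.
|(A ∩ B) △ C| = 10 + 12 − 4 = 18.00.

18.00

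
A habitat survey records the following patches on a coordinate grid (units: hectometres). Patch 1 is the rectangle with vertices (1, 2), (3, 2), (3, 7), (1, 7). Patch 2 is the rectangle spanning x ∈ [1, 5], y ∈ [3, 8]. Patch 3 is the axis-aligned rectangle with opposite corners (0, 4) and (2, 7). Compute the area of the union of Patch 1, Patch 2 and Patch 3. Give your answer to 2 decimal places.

By inclusion–exclusion:
Individual areas: |Patch 1| = 10, |Patch 2| = 20, |Patch 3| = 6.
|Patch 1∩Patch 2|: x∈[1,3], y∈[3,7] → 2·4 = 8.
|Patch 1∩Patch 3|: x∈[1,2], y∈[4,7] → 1·3 = 3.
|Patch 2∩Patch 3|: x∈[1,2], y∈[4,7] → 1·3 = 3.
|Patch 1∩Patch 2∩Patch 3| = 3.
|Patch 1 ∪ Patch 2 ∪ Patch 3| = 36 − 14 + 3 = 25.00.

25.00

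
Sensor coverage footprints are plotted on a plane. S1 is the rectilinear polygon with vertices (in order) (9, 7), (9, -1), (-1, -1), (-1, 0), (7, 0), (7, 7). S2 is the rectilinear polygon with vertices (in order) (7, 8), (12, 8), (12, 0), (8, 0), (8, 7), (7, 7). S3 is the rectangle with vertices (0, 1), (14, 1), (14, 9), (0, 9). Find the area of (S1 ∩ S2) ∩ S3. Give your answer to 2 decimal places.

6.00

|S1 ∩ S2| = 7.
|(S1 ∩ S2) ∩ S3| = 6.00.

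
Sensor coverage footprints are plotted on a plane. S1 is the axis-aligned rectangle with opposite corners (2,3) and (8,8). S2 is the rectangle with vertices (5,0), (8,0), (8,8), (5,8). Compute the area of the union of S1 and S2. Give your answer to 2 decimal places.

39.00

By inclusion–exclusion:
Individual areas: |S1| = 30, |S2| = 24.
|S1∩S2|: x∈[5,8], y∈[3,8] → 3·5 = 15.
|S1 ∪ S2| = 54 − 15 = 39.00.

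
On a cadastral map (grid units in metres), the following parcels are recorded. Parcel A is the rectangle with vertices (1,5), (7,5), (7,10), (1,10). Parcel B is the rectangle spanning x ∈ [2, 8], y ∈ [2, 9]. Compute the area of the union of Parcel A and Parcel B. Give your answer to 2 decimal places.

By inclusion–exclusion:
Individual areas: |Parcel A| = 30, |Parcel B| = 42.
|Parcel A∩Parcel B|: x∈[2,7], y∈[5,9] → 5·4 = 20.
|Parcel A ∪ Parcel B| = 72 − 20 = 52.00.

52.00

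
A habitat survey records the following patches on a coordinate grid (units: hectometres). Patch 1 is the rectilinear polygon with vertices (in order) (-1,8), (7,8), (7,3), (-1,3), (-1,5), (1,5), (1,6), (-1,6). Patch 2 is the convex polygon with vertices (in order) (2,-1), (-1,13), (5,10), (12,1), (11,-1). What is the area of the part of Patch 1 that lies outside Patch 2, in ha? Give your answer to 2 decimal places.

6.56

|Patch 1| = 38, |Patch 1∩Patch 2| = 31.4444.
|Patch 1 ∖ Patch 2| = |Patch 1| − |Patch 1∩Patch 2| = 38 − 31.4444 = 6.56.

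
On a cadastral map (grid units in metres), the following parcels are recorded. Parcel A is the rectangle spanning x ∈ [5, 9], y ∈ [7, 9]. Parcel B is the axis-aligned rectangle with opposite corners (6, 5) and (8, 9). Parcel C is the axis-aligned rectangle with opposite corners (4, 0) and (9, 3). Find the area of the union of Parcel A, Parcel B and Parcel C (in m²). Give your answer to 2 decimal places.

By inclusion–exclusion:
Individual areas: |Parcel A| = 8, |Parcel B| = 8, |Parcel C| = 15.
|Parcel A∩Parcel B|: x∈[6,8], y∈[7,9] → 2·2 = 4.
|Parcel A∩Parcel C| = 0 (no overlap).
|Parcel B∩Parcel C| = 0 (no overlap).
|Parcel A∩Parcel B∩Parcel C| = 0.
|Parcel A ∪ Parcel B ∪ Parcel C| = 31 − 4 + 0 = 27.00.

27.00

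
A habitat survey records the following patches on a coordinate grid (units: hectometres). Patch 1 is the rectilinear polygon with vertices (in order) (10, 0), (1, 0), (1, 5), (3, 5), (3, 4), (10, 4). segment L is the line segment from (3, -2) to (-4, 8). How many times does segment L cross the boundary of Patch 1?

2

The segment meets the boundary at (1,0.857), (1.6,0).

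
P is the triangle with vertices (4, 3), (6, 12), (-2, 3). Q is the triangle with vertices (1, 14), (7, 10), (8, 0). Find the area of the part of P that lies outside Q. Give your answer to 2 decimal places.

22.01

|P| = 27, |P∩Q| = 4.9928.
|P ∖ Q| = |P| − |P∩Q| = 27 − 4.9928 = 22.01.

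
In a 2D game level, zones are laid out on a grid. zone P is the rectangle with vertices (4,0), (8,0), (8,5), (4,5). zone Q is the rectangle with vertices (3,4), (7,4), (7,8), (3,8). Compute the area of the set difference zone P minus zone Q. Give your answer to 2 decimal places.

|zone P∩zone Q|: x∈[4,7], y∈[4,5] → 3·1 = 3.
|zone P| = 20.
|zone P ∖ zone Q| = |zone P| − |zone P∩zone Q| = 20 − 3 = 17.00.

17.00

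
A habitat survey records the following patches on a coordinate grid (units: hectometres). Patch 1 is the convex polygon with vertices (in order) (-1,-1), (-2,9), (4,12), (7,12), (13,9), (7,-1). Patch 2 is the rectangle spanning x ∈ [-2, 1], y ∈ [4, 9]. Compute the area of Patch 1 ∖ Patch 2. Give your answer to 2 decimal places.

128.25

|Patch 1| = 142, |Patch 1∩Patch 2| = 13.75.
|Patch 1 ∖ Patch 2| = |Patch 1| − |Patch 1∩Patch 2| = 142 − 13.75 = 128.25.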